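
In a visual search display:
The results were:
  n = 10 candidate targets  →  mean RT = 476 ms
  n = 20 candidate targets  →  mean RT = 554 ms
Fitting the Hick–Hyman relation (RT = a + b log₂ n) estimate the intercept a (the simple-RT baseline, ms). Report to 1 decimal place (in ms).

216.9 ms

The slope on a log₂ axis is (554 − 476) / (4.3219 − 3.3219) = 78.000 ms/bit.
a = RT₁ − b·log₂ n₁ = 476 − 78.000 × 3.3219 = 216.890 ms.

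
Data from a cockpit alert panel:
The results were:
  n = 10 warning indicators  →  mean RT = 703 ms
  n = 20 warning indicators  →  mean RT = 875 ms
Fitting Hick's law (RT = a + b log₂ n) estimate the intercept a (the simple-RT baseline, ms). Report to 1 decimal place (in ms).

The slope on a log₂ axis is (875 − 703) / (4.3219 − 3.3219) = 172.000 ms/bit.
Intercept: a = 703 − 172.000·log₂(10) = 131.628 ms.

131.6 ms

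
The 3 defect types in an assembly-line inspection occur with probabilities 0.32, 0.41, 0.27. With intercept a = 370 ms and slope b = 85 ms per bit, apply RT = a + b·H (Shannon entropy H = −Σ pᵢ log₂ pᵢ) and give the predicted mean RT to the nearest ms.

503 ms

Entropy contributions −pᵢ log₂ pᵢ: 0.5260, 0.5274, 0.5100; sum H = 1.5634 bits.
RT = a + bH = 370 + 85·1.5634 = 502.89 ms.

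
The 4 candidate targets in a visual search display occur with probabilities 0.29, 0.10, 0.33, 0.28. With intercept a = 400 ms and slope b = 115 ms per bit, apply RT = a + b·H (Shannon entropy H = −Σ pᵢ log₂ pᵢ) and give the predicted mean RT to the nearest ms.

618 ms

H = 0.29·log₂(1/0.29) + 0.10·log₂(1/0.10) + 0.33·log₂(1/0.33) + 0.28·log₂(1/0.28) = 1.8921 bits.
RT = 400 + 115 × 1.8921 = 617.60 ms.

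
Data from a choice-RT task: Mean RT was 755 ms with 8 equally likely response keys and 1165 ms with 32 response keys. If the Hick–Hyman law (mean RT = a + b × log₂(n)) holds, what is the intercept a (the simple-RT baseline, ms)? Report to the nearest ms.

b = (RT₂ − RT₁)/(log₂ n₂ − log₂ n₁) = (1165 − 755)/(5 − 3) = 205 ms/bit.
Intercept: a = 755 − 205·log₂(8) = 140.000 ms.

140 ms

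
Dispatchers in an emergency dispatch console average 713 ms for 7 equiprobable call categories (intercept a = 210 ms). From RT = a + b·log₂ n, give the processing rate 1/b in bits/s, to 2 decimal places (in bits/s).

Choice component = 713 − 210 = 503 ms over log₂(7) = 2.8074 bits.
b = 503 / 2.8074 = 179.172 ms/bit, so 1/b = 5.581 bits/s.

5.58 bits/s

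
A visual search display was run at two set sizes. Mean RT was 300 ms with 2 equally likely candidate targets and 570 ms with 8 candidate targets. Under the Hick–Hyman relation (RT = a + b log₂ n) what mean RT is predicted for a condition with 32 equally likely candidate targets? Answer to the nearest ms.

Fit slope and intercept:
  b = (570 − 300) / (log₂ 8 − log₂ 2) = 270 / (3 − 1) = 135 ms/bit
  a = 300 − 135 × 1 = 165 ms
Then RT(32) = 165 + 135 × log₂ 32 = 165 + 135 × 5 ≈ 840.000 ms.

840 ms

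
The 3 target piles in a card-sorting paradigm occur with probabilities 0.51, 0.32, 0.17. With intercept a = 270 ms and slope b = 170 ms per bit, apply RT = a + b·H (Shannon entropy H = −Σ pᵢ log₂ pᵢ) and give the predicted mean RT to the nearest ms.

518 ms

H = 0.51·log₂(1/0.51) + 0.32·log₂(1/0.32) + 0.17·log₂(1/0.17) = 1.4561 bits.
RT = 270 + 170 × 1.4561 = 517.53 ms.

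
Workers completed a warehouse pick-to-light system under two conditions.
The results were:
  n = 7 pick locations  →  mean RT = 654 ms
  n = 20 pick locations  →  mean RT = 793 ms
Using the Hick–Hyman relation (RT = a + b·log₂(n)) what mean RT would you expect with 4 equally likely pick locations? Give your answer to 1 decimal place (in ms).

Fit slope and intercept:
  b = (793 − 654) / (log₂ 20 − log₂ 7) = 139 / (4.3219 − 2.8074) = 91.775 ms/bit
  a = 654 − 91.775 × 2.8074 = 396.355 ms
Then RT(4) = 396.355 + 91.775 × log₂ 4 = 396.355 + 91.775 × 2 ≈ 579.905 ms.

579.9 ms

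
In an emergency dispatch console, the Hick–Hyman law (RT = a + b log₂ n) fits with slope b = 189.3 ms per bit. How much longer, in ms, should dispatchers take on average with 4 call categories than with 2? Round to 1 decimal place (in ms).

189.3 ms

ΔRT = (a + b log₂ n₂) − (a + b log₂ n₁) = b·(log₂ n₂ − log₂ n₁).
log₂(4) − log₂(2) = log₂(4/2) = log₂(2) = 1.
ΔRT = 189.3 × 1.0000 = 189.300 ms.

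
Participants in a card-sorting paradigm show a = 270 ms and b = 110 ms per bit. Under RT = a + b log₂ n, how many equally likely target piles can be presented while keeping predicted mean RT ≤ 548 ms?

Information budget: (548 − 270)/110 = 2.5273 bits, so n ≤ 2^2.5273 = 5.765 → at most 5.

5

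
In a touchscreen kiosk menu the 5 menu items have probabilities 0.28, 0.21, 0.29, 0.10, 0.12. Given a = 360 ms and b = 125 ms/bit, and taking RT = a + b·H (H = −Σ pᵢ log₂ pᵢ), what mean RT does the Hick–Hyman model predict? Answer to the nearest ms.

H = 0.28·log₂(1/0.28) + 0.21·log₂(1/0.21) + 0.29·log₂(1/0.29) + 0.10·log₂(1/0.10) + 0.12·log₂(1/0.12) = 2.2042 bits.
RT = 360 + 125 × 2.2042 = 635.53 ms.

636 ms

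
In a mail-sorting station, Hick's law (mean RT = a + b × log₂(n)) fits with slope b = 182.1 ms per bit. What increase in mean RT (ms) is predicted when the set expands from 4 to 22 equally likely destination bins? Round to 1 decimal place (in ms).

The intercept a cancels: ΔRT = b·(log₂ n₂ − log₂ n₁) = b·log₂(n₂/n₁).
log₂(22) − log₂(4) = 4.4594 − 2 = 2.4594.
ΔRT = 182.1 × 2.4594 = 447.862 ms.

447.9 ms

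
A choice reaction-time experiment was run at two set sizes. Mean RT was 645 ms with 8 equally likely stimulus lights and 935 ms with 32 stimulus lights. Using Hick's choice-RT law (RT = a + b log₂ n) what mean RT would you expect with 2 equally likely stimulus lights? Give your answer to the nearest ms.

355 ms

RT is linear in log₂ n, so two points fix the line:
  b = (935 − 645) / (log₂ 32 − log₂ 8) = 290 / (5 − 3) = 145 ms/bit
  a = 645 − 145 × 3 = 210 ms
Then RT(2) = 210 + 145 × log₂ 2 = 210 + 145 × 1 ≈ 355.000 ms.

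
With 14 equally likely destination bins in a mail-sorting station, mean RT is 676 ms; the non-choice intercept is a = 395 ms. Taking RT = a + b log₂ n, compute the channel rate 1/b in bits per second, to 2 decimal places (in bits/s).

13.55 bits/s

Choice component = 676 − 395 = 281 ms over log₂(14) = 3.8074 bits.
b = 281 / 3.8074 = 73.805 ms/bit, so 1/b = 13.549 bits/s.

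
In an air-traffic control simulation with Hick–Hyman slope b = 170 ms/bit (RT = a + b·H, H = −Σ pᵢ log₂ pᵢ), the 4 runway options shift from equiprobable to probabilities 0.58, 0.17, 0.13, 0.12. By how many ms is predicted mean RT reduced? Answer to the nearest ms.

61 ms

Equiprobable entropy H₀ = log₂ 4 = 2.0000 bits.
Skewed entropy H = −Σ pᵢ log₂ pᵢ = 1.6401 bits.
ΔRT = b·(H₀ − H) = 170 × 0.3599 = 61.18 ms.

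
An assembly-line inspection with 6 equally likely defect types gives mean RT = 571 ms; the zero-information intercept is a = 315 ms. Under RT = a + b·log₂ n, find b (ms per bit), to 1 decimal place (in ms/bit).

99.0 ms/bit

log₂(6) = 2.5850 bits.
b = (RT − a)/log₂ n = (571 − 315) / 2.5850 = 99.034 ms/bit.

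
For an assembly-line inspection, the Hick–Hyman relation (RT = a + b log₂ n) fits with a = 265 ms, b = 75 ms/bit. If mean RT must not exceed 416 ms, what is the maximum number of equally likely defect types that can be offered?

4

Set 265 + 75·log₂ n ≤ 416 → log₂ n ≤ (416 − 265)/75 = 2.0133.
So n ≤ 2^2.0133 = 4.037; the largest integer n is 4.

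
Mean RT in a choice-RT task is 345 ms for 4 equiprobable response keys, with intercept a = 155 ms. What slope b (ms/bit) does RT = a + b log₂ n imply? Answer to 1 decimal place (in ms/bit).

4 alternatives carry log₂ 4 = 2 bits; the choice cost is 345 − 155 = 190 ms, so b = 190/2 = 95.000 ms/bit.

95.0 ms/bit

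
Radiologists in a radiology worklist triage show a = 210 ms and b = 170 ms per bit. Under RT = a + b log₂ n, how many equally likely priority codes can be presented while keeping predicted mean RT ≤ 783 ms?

Information budget: (783 − 210)/170 = 3.3706 bits, so n ≤ 2^3.3706 = 10.343 → at most 10.

10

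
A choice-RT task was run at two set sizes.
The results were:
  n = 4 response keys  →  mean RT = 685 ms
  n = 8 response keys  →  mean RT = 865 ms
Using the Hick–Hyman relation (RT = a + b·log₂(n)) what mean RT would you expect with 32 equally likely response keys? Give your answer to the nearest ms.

1225 ms

RT is linear in log₂ n, so two points fix the line:
  b = (865 − 685) / (log₂ 8 − log₂ 4) = 180 / (3 − 2) = 180 ms/bit
  a = 685 − 180 × 2 = 325 ms
Then RT(32) = 325 + 180 × log₂ 32 = 325 + 180 × 5 ≈ 1225.000 ms.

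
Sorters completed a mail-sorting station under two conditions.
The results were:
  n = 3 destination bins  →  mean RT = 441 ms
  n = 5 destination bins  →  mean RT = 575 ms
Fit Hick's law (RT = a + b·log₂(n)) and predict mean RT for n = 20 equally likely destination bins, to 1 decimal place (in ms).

938.7 ms

Fit slope and intercept:
  b = (575 − 441) / (log₂ 5 − log₂ 3) = 134 / (2.3219 − 1.5850) = 181.827 ms/bit
  a = 441 − 181.827 × 1.5850 = 152.812 ms
Then RT(20) = 152.812 + 181.827 × log₂ 20 = 152.812 + 181.827 × 4.3219 ≈ 938.653 ms.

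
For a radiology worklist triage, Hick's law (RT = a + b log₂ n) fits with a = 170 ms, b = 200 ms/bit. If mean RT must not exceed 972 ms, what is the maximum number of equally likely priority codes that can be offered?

Set 170 + 200·log₂ n ≤ 972 → log₂ n ≤ (972 − 170)/200 = 4.0100.
So n ≤ 2^4.0100 = 16.111; the largest integer n is 16.

16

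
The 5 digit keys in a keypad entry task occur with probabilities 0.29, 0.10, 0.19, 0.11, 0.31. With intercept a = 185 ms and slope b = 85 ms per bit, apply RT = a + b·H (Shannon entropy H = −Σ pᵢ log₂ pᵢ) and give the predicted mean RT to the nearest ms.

Entropy contributions −pᵢ log₂ pᵢ: 0.5179, 0.3322, 0.4552, 0.3503, 0.5238; sum H = 2.1794 bits.
RT = a + bH = 185 + 85·2.1794 = 370.25 ms.

370 ms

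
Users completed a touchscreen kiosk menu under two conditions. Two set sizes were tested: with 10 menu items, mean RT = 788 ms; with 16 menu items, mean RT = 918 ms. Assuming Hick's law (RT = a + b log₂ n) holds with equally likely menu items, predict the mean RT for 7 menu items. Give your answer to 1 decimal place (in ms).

689.3 ms

Solve the two-equation system in a and b:
  b = (918 − 788) / (log₂ 16 − log₂ 10) = 130 / (4 − 3.3219) = 191.720 ms/bit
  a = 788 − 191.720 × 3.3219 = 151.120 ms
Then RT(7) = 151.120 + 191.720 × log₂ 7 = 151.120 + 191.720 × 2.8074 ≈ 689.346 ms.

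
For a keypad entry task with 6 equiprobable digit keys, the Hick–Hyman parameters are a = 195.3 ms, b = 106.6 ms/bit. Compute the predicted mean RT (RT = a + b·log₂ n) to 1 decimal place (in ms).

log₂(6) = 2.5850 bits, so RT = 195.3 + 106.6 × 2.5850 ≈ 470.857 ms.

470.9 ms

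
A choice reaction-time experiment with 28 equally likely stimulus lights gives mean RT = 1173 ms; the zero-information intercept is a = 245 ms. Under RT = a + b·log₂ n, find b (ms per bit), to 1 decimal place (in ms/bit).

193.0 ms/bit

b = (1173 − 245) / log₂(28) = 928 / 4.8074 = 193.038 ms/bit.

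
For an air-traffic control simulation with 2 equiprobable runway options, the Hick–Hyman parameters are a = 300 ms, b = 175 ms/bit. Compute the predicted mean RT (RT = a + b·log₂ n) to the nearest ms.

log₂(2) = 1 bits, so RT = 300 + 175 × 1 ≈ 475.000 ms.

475 ms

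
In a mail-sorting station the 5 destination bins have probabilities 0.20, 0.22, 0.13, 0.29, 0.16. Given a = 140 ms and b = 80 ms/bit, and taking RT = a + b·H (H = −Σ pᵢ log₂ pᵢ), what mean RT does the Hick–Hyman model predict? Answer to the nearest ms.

321 ms

Entropy contributions −pᵢ log₂ pᵢ: 0.4644, 0.4806, 0.3826, 0.5179, 0.4230; sum H = 2.2685 bits.
RT = a + bH = 140 + 80·2.2685 = 321.48 ms.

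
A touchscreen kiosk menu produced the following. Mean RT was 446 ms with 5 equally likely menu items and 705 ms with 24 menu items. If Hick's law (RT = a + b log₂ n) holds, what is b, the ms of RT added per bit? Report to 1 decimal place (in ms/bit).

b = (RT₂ − RT₁)/(log₂ n₂ − log₂ n₁) = (705 − 446)/(4.5850 − 2.3219) = 114.448 ms/bit.

114.4 ms/bit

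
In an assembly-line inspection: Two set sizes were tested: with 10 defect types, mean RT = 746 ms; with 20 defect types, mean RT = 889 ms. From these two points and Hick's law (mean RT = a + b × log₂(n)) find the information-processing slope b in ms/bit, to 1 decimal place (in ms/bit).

Slope: b = (889 − 746) / (log₂ 20 − log₂ 10) = 143/1.0000 = 143.000 ms/bit.

143.0 ms/bit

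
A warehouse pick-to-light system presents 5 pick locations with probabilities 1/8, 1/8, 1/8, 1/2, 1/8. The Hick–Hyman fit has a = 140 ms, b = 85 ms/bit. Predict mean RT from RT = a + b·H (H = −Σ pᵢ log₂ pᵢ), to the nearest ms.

310 ms

Each term −pᵢ log₂ pᵢ: 0.125·3 + 0.125·3 + 0.125·3 + 0.5·1 + 0.125·3; summed, H = 2.000 bits.
Mean RT = a + bH = 140 + 85·2.000 = 310.00 ms.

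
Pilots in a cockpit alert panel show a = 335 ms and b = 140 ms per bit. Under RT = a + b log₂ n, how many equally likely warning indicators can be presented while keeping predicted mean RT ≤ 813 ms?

10

140·log₂ n ≤ 813 − 335 = 478, giving log₂ n ≤ 3.4143 and n ≤ 10.661. The largest whole number is 10.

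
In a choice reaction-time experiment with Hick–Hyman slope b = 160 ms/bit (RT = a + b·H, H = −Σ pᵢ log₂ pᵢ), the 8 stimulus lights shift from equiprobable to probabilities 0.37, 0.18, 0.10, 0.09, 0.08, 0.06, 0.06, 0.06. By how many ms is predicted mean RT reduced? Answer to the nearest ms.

Equiprobable entropy H₀ = log₂ 8 = 3.0000 bits.
Skewed entropy H = −Σ pᵢ log₂ pᵢ = 2.6430 bits.
ΔRT = b·(H₀ − H) = 160 × 0.3570 = 57.12 ms.

57 ms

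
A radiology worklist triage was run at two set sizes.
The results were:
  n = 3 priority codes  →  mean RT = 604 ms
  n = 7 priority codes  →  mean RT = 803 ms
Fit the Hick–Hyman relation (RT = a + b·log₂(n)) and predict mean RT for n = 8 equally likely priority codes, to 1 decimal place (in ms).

Solve the two-equation system in a and b:
  b = (803 − 604) / (log₂ 7 − log₂ 3) = 199 / (2.8074 − 1.5850) = 162.796 ms/bit
  a = 604 − 162.796 × 1.5850 = 345.975 ms
Then RT(8) = 345.975 + 162.796 × log₂ 8 = 345.975 + 162.796 × 3 ≈ 834.362 ms.

834.4 ms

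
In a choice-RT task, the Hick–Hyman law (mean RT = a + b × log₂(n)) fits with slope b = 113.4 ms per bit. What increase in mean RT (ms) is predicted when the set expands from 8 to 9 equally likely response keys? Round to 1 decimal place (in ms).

The intercept a cancels: ΔRT = b·(log₂ n₂ − log₂ n₁) = b·log₂(n₂/n₁).
log₂(9) − log₂(8) = 3.1699 − 3 = 0.1699.
ΔRT = 113.4 × 0.1699 = 19.269 ms.

19.3 ms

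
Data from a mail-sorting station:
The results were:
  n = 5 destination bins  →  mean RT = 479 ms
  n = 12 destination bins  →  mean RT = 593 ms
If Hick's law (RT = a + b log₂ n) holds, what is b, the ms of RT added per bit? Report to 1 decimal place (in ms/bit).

Slope: b = (593 − 479) / (log₂ 12 − log₂ 5) = 114/1.2630 = 90.259 ms/bit.

90.3 ms/bit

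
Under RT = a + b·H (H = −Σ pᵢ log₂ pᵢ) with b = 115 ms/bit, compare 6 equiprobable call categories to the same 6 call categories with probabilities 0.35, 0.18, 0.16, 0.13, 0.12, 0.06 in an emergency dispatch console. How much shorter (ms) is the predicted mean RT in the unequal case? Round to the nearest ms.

Equiprobable entropy H₀ = log₂ 6 = 2.5850 bits.
Skewed entropy H = −Σ pᵢ log₂ pᵢ = 2.3917 bits.
ΔRT = b·(H₀ − H) = 115 × 0.1933 = 22.23 ms.

22 ms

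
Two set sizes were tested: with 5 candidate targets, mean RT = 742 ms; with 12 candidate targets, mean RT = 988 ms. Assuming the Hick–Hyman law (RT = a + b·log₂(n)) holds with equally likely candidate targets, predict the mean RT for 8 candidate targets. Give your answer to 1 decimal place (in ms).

With log₂ n on the abscissa the relation is linear; from the two conditions:
  b = (988 − 742) / (log₂ 12 − log₂ 5) = 246 / (3.5850 − 2.3219) = 194.769 ms/bit
  a = 742 − 194.769 × 2.3219 = 289.760 ms
Then RT(8) = 289.760 + 194.769 × log₂ 8 = 289.760 + 194.769 × 3 ≈ 874.067 ms.

874.1 ms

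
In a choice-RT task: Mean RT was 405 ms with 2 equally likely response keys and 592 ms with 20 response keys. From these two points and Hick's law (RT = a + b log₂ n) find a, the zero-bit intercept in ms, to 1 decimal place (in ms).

Slope: b = (592 − 405) / (log₂ 20 − log₂ 2) = 187/3.3219 = 56.293 ms/bit.
a = RT₁ − b·log₂ n₁ = 405 − 56.293 × 1 = 348.707 ms.

348.7 ms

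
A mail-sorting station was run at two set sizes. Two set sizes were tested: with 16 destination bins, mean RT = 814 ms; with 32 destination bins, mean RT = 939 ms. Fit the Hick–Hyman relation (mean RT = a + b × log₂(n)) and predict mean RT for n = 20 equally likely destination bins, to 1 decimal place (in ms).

854.2 ms

With log₂ n on the abscissa the relation is linear; from the two conditions:
  b = (939 − 814) / (log₂ 32 − log₂ 16) = 125 / (5 − 4) = 125.000 ms/bit
  a = 814 − 125.000 × 4 = 314.000 ms
Then RT(20) = 314.000 + 125.000 × log₂ 20 = 314.000 + 125.000 × 4.3219 ≈ 854.241 ms.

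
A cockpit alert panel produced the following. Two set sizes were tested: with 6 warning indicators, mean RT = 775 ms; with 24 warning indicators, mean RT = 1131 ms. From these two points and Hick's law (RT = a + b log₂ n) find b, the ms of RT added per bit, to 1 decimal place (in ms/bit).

178.0 ms/bit

Slope: b = (1131 − 775) / (log₂ 24 − log₂ 6) = 356/2.0000 = 178.000 ms/bit.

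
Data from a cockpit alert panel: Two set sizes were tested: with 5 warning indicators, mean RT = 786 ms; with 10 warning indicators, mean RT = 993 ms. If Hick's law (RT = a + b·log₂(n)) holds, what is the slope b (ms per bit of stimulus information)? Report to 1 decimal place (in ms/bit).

207.0 ms/bit

Slope: b = (993 − 786) / (log₂ 10 − log₂ 5) = 207/1.0000 = 207.000 ms/bit.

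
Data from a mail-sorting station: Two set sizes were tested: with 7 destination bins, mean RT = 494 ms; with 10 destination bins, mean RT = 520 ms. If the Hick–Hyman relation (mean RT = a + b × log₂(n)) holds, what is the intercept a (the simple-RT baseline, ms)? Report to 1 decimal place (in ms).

Slope: b = (520 − 494) / (log₂ 10 − log₂ 7) = 26/0.5146 = 50.527 ms/bit.
Intercept: a = 494 − 50.527·log₂(7) = 352.152 ms.

352.2 ms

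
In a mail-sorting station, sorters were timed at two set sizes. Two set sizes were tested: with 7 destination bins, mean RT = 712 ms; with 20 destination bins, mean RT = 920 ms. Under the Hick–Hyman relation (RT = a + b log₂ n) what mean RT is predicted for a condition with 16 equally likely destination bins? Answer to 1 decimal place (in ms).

Fit slope and intercept:
  b = (920 − 712) / (log₂ 20 − log₂ 7) = 208 / (4.3219 − 2.8074) = 137.332 ms/bit
  a = 712 − 137.332 × 2.8074 = 326.459 ms
Then RT(16) = 326.459 + 137.332 × log₂ 16 = 326.459 + 137.332 × 4 ≈ 875.789 ms.

875.8 ms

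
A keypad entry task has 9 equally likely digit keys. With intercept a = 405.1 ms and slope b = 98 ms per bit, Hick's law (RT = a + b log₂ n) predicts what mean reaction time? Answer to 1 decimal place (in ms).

715.8 ms

log₂(9) = 3.1699 bits, so RT = 405.1 + 98 × 3.1699 ≈ 715.753 ms.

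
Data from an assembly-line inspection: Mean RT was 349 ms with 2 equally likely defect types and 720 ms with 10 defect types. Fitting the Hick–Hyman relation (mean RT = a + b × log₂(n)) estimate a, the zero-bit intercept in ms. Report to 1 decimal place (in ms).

b = (RT₂ − RT₁)/(log₂ n₂ − log₂ n₁) = (720 − 349)/(3.3219 − 1) = 159.781 ms/bit.
a = RT₁ − b·log₂ n₁ = 349 − 159.781 × 1 = 189.219 ms.

189.2 ms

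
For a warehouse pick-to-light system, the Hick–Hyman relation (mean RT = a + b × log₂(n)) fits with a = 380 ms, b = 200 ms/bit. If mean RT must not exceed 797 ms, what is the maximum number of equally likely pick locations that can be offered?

Set 380 + 200·log₂ n ≤ 797 → log₂ n ≤ (797 − 380)/200 = 2.0850.
So n ≤ 2^2.0850 = 4.243; the largest integer n is 4.

4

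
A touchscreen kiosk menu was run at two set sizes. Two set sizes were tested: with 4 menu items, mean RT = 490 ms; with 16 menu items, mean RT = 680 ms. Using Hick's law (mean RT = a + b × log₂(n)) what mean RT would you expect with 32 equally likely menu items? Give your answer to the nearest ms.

775 ms

Fit slope and intercept:
  b = (680 − 490) / (log₂ 16 − log₂ 4) = 190 / (4 − 2) = 95 ms/bit
  a = 490 − 95 × 2 = 300 ms
Then RT(32) = 300 + 95 × log₂ 32 = 300 + 95 × 5 ≈ 775.000 ms.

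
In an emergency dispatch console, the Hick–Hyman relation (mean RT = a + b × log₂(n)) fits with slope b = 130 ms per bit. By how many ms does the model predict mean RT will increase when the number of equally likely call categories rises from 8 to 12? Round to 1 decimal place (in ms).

ΔRT = (a + b log₂ n₂) − (a + b log₂ n₁) = b·(log₂ n₂ − log₂ n₁).
log₂(12) − log₂(8) = 3.5850 − 3 = 0.5850.
ΔRT = 130 × 0.5850 = 76.045 ms.

76.0 ms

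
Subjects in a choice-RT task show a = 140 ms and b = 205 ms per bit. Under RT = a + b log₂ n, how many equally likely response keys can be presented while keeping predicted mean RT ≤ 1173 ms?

32

Information budget: (1173 − 140)/205 = 5.0390 bits, so n ≤ 2^5.0390 = 32.877 → at most 32.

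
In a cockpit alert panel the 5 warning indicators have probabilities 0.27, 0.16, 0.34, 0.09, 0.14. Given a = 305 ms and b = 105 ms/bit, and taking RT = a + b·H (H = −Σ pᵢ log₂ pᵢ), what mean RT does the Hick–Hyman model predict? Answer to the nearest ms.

Entropy contributions −pᵢ log₂ pᵢ: 0.5100, 0.4230, 0.5292, 0.3127, 0.3971; sum H = 2.1720 bits.
RT = a + bH = 305 + 105·2.1720 = 533.06 ms.

533 ms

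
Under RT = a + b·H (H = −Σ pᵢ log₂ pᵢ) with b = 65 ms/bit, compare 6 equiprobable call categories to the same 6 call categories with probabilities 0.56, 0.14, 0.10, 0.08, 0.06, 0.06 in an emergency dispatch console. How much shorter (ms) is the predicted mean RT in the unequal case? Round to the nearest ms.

40 ms

Equiprobable entropy H₀ = log₂ 6 = 2.5850 bits.
Skewed entropy H = −Σ pᵢ log₂ pᵢ = 1.9763 bits.
ΔRT = b·(H₀ − H) = 65 × 0.6086 = 39.56 ms.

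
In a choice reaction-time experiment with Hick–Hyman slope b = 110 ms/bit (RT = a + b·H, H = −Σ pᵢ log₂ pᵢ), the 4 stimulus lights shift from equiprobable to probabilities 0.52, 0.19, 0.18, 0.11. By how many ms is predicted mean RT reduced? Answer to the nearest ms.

28 ms

Equiprobable entropy H₀ = log₂ 4 = 2.0000 bits.
Skewed entropy H = −Σ pᵢ log₂ pᵢ = 1.7414 bits.
ΔRT = b·(H₀ − H) = 110 × 0.2586 = 28.45 ms.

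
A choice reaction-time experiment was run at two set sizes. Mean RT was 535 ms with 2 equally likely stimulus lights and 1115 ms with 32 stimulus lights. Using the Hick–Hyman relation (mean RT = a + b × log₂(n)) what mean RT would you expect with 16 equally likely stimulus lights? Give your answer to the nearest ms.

Fit slope and intercept:
  b = (1115 − 535) / (log₂ 32 − log₂ 2) = 580 / (5 − 1) = 145 ms/bit
  a = 535 − 145 × 1 = 390 ms
Then RT(16) = 390 + 145 × log₂ 16 = 390 + 145 × 4 ≈ 970.000 ms.

970 ms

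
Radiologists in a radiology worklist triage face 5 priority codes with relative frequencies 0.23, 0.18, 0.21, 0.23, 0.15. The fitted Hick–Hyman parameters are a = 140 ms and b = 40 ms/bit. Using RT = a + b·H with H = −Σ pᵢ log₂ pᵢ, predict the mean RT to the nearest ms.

H = 0.23·log₂(1/0.23) + 0.18·log₂(1/0.18) + 0.21·log₂(1/0.21) + 0.23·log₂(1/0.23) + 0.15·log₂(1/0.15) = 2.3040 bits.
RT = 140 + 40 × 2.3040 = 232.16 ms.

232 ms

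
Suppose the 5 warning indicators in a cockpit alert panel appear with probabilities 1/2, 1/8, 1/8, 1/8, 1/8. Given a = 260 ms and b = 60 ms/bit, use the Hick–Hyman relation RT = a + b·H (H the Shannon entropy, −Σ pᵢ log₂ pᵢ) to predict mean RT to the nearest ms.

Each term −pᵢ log₂ pᵢ: 0.5·1 + 0.125·3 + 0.125·3 + 0.125·3 + 0.125·3; summed, H = 2.000 bits.
Mean RT = a + bH = 260 + 60·2.000 = 380.00 ms.

380 ms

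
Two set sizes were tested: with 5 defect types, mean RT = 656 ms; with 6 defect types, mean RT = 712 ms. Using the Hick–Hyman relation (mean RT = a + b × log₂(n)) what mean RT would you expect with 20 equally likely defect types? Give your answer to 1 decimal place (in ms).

1081.8 ms

Fit slope and intercept:
  b = (712 − 656) / (log₂ 6 − log₂ 5) = 56 / (2.5850 − 2.3219) = 212.900 ms/bit
  a = 656 − 212.900 × 2.3219 = 161.662 ms
Then RT(20) = 161.662 + 212.900 × log₂ 20 = 161.662 + 212.900 × 4.3219 ≈ 1081.800 ms.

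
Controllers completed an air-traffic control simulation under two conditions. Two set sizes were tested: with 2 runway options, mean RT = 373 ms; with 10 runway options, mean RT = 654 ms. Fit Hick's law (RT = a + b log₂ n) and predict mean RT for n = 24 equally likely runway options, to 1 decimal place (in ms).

806.9 ms

With log₂ n on the abscissa the relation is linear; from the two conditions:
  b = (654 − 373) / (log₂ 10 − log₂ 2) = 281 / (3.3219 − 1) = 121.020 ms/bit
  a = 373 − 121.020 × 1 = 251.980 ms
Then RT(24) = 251.980 + 121.020 × log₂ 24 = 251.980 + 121.020 × 4.5850 ≈ 806.853 ms.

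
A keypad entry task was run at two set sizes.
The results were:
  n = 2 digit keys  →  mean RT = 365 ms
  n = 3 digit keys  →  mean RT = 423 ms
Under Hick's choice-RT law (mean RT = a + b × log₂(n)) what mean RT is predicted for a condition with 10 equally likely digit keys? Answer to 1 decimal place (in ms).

595.2 ms

RT is linear in log₂ n, so two points fix the line:
  b = (423 − 365) / (log₂ 3 − log₂ 2) = 58 / (1.5850 − 1) = 99.152 ms/bit
  a = 365 − 99.152 × 1 = 265.848 ms
Then RT(10) = 265.848 + 99.152 × log₂ 10 = 265.848 + 99.152 × 3.3219 ≈ 595.223 ms.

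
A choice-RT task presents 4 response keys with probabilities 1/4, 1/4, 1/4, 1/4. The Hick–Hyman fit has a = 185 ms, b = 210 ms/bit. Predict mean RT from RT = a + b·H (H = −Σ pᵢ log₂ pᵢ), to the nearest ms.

605 ms

Each term −pᵢ log₂ pᵢ: 0.25·2 + 0.25·2 + 0.25·2 + 0.25·2; summed, H = 2.000 bits.
Mean RT = a + bH = 185 + 210·2.000 = 605.00 ms.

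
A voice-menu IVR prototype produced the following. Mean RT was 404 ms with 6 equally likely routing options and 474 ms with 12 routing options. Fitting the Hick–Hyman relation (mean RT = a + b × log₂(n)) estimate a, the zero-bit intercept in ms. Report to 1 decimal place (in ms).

223.1 ms

The slope on a log₂ axis is (474 − 404) / (3.5850 − 2.5850) = 70.000 ms/bit.
a = RT₁ − b·log₂ n₁ = 404 − 70.000 × 2.5850 = 223.053 ms.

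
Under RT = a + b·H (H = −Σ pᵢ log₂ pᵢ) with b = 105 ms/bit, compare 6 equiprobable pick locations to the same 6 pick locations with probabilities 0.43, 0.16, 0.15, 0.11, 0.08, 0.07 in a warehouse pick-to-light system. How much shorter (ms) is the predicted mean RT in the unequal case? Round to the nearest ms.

33 ms

Equiprobable entropy H₀ = log₂ 6 = 2.5850 bits.
Skewed entropy H = −Σ pᵢ log₂ pᵢ = 2.2675 bits.
ΔRT = b·(H₀ − H) = 105 × 0.3175 = 33.34 ms.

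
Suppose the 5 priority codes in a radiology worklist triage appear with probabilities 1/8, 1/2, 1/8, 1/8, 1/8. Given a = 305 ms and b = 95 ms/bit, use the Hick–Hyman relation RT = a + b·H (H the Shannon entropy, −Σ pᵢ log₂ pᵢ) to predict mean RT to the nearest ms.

Each term −pᵢ log₂ pᵢ: 0.125·3 + 0.5·1 + 0.125·3 + 0.125·3 + 0.125·3; summed, H = 2.000 bits.
Mean RT = a + bH = 305 + 95·2.000 = 495.00 ms.

495 ms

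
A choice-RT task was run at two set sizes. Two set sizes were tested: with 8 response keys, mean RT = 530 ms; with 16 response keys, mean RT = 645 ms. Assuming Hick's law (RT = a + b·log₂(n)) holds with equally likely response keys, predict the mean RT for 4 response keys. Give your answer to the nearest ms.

415 ms

With log₂ n on the abscissa the relation is linear; from the two conditions:
  b = (645 − 530) / (log₂ 16 − log₂ 8) = 115 / (4 − 3) = 115 ms/bit
  a = 530 − 115 × 3 = 185 ms
Then RT(4) = 185 + 115 × log₂ 4 = 185 + 115 × 2 ≈ 415.000 ms.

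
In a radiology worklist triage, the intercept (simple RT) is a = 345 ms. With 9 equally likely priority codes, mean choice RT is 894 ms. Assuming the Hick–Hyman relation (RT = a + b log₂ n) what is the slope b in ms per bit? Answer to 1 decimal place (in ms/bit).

b = (894 − 345) / log₂(9) = 549 / 3.1699 = 173.190 ms/bit.

173.2 ms/bit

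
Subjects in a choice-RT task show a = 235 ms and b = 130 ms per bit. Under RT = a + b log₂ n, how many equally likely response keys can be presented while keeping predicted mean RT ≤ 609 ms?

Set 235 + 130·log₂ n ≤ 609 → log₂ n ≤ (609 − 235)/130 = 2.8769.
So n ≤ 2^2.8769 = 7.346; the largest integer n is 7.

7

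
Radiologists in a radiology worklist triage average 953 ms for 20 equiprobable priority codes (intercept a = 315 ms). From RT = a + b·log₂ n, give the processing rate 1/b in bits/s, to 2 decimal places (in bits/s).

Choice component = 953 − 315 = 638 ms over log₂(20) = 4.3219 bits.
b = 638 / 4.3219 = 147.619 ms/bit, so 1/b = 6.774 bits/s.

6.77 bits/s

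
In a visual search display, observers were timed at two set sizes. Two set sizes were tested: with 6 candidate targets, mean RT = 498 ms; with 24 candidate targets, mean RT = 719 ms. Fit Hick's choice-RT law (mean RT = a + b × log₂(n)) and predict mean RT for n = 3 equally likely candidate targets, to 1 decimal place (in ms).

387.5 ms

Solve the two-equation system in a and b:
  b = (719 − 498) / (log₂ 24 − log₂ 6) = 221 / (4.5850 − 2.5850) = 110.500 ms/bit
  a = 498 − 110.500 × 2.5850 = 212.362 ms
Then RT(3) = 212.362 + 110.500 × log₂ 3 = 212.362 + 110.500 × 1.5850 ≈ 387.500 ms.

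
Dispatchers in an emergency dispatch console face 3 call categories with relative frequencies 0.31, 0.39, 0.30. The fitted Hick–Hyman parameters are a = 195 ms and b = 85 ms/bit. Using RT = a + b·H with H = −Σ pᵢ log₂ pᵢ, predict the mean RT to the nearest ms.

Entropy contributions −pᵢ log₂ pᵢ: 0.5238, 0.5298, 0.5211; sum H = 1.5747 bits.
RT = a + bH = 195 + 85·1.5747 = 328.85 ms.

329 ms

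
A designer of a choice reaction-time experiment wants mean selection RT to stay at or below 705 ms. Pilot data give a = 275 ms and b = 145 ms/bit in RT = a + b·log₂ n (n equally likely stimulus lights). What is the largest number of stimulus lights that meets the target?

Information budget: (705 − 275)/145 = 2.9655 bits, so n ≤ 2^2.9655 = 7.811 → at most 7.

7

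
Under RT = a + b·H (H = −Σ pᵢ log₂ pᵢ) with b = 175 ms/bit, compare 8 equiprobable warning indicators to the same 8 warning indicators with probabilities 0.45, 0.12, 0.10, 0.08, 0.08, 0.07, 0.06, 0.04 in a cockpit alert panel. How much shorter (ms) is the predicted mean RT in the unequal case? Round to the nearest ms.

The RT saving is b·ΔH. Equiprobable H₀ = log₂(8) = 3.0000 bits; with the given probabilities H = 2.4985 bits.
b·(H₀ − H) = 175 × (3.0000 − 2.4985) = 87.76 ms.

88 ms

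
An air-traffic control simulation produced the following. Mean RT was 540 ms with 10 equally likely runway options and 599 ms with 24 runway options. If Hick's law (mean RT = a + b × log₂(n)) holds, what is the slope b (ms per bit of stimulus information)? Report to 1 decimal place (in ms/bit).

46.7 ms/bit

The slope on a log₂ axis is (599 − 540) / (4.5850 − 3.3219) = 46.713 ms/bit.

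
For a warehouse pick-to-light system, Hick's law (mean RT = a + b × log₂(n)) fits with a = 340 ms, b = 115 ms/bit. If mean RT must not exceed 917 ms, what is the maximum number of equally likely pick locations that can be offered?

Set 340 + 115·log₂ n ≤ 917 → log₂ n ≤ (917 − 340)/115 = 5.0174.
So n ≤ 2^5.0174 = 32.388; the largest integer n is 32.

32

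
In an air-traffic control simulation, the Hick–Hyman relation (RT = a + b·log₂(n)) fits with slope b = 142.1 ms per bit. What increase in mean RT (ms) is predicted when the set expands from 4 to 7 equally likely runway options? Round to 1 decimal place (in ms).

114.7 ms

ΔRT = (a + b log₂ n₂) − (a + b log₂ n₁) = b·(log₂ n₂ − log₂ n₁).
log₂(7) − log₂(4) = 2.8074 − 2 = 0.8074.
ΔRT = 142.1 × 0.8074 = 114.725 ms.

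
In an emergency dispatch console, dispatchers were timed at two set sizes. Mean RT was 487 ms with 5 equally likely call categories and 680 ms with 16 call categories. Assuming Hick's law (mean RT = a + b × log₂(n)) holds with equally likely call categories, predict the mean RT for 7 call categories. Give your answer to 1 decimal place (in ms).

Fit slope and intercept:
  b = (680 − 487) / (log₂ 16 − log₂ 5) = 193 / (4 − 2.3219) = 115.013 ms/bit
  a = 487 − 115.013 × 2.3219 = 219.948 ms
Then RT(7) = 219.948 + 115.013 × log₂ 7 = 219.948 + 115.013 × 2.8074 ≈ 542.830 ms.

542.8 ms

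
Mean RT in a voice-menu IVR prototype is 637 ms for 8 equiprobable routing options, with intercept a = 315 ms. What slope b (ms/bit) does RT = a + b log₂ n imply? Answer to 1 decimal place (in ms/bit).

107.3 ms/bit

b = (637 − 315) / log₂(8) = 322 / 3 = 107.333 ms/bit.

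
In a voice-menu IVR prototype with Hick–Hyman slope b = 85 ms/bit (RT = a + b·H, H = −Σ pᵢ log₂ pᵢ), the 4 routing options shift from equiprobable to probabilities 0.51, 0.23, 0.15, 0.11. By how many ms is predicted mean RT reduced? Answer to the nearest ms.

22 ms

Equiprobable entropy H₀ = log₂ 4 = 2.0000 bits.
Skewed entropy H = −Σ pᵢ log₂ pᵢ = 1.7439 bits.
ΔRT = b·(H₀ − H) = 85 × 0.2561 = 21.77 ms.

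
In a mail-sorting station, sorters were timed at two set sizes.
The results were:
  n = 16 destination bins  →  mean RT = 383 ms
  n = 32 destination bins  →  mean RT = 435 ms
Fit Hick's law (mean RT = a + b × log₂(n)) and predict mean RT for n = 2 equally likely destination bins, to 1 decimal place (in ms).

227.0 ms

With log₂ n on the abscissa the relation is linear; from the two conditions:
  b = (435 − 383) / (log₂ 32 − log₂ 16) = 52 / (5 − 4) = 52.000 ms/bit
  a = 383 − 52.000 × 4 = 175.000 ms
Then RT(2) = 175.000 + 52.000 × log₂ 2 = 175.000 + 52.000 × 1 ≈ 227.000 ms.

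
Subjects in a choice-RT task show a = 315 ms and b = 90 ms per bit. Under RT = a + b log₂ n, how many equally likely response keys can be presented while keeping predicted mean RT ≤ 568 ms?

7

Information budget: (568 − 315)/90 = 2.8111 bits, so n ≤ 2^2.8111 = 7.018 → at most 7.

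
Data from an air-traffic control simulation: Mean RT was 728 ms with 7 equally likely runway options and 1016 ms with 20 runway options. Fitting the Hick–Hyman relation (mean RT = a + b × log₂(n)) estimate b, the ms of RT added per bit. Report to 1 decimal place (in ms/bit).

190.2 ms/bit

Slope: b = (1016 − 728) / (log₂ 20 − log₂ 7) = 288/1.5146 = 190.153 ms/bit.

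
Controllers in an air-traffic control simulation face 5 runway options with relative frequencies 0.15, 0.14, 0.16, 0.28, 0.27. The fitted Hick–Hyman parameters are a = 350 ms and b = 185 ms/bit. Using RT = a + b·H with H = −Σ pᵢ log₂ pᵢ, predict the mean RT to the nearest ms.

767 ms

Entropy contributions −pᵢ log₂ pᵢ: 0.4105, 0.3971, 0.4230, 0.5142, 0.5100; sum H = 2.2549 bits.
RT = a + bH = 350 + 185·2.2549 = 767.16 ms.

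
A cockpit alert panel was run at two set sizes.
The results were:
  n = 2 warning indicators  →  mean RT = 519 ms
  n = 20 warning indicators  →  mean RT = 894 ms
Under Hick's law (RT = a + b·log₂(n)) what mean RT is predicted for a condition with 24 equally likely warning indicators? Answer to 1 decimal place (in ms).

923.7 ms

RT is linear in log₂ n, so two points fix the line:
  b = (894 − 519) / (log₂ 20 − log₂ 2) = 375 / (4.3219 − 1) = 112.886 ms/bit
  a = 519 − 112.886 × 1 = 406.114 ms
Then RT(24) = 406.114 + 112.886 × log₂ 24 = 406.114 + 112.886 × 4.5850 ≈ 923.693 ms.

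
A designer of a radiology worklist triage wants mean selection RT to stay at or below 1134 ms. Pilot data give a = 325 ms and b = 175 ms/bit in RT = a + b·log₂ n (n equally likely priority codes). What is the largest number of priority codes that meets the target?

175·log₂ n ≤ 1134 − 325 = 809, giving log₂ n ≤ 4.6229 and n ≤ 24.639. The largest whole number is 24.

24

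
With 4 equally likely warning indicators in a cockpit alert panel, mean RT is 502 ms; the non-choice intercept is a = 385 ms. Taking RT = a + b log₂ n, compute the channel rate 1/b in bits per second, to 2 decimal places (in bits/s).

Choice component = 502 − 385 = 117 ms over log₂(4) = 2 bits.
b = 117 / 2 = 58.500 ms/bit, so 1/b = 17.094 bits/s.

17.09 bits/s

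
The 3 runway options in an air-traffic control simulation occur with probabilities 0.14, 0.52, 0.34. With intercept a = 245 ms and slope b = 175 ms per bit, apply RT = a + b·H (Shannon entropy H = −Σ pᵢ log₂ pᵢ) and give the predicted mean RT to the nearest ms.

493 ms

H = 0.14·log₂(1/0.14) + 0.52·log₂(1/0.52) + 0.34·log₂(1/0.34) = 1.4169 bits.
RT = 245 + 175 × 1.4169 = 492.95 ms.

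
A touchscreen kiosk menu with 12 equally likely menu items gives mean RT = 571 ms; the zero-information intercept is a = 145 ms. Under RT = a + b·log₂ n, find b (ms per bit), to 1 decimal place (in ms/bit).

12 alternatives carry log₂ 12 = 3.5850 bits; the choice cost is 571 − 145 = 426 ms, so b = 426/3.5850 = 118.830 ms/bit.

118.8 ms/bit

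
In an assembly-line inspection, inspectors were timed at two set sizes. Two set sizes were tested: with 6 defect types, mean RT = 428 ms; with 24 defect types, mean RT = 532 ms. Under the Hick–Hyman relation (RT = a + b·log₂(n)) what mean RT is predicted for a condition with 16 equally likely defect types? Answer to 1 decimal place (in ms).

501.6 ms

Fit slope and intercept:
  b = (532 − 428) / (log₂ 24 − log₂ 6) = 104 / (4.5850 − 2.5850) = 52.000 ms/bit
  a = 428 − 52.000 × 2.5850 = 293.582 ms
Then RT(16) = 293.582 + 52.000 × log₂ 16 = 293.582 + 52.000 × 4 ≈ 501.582 ms.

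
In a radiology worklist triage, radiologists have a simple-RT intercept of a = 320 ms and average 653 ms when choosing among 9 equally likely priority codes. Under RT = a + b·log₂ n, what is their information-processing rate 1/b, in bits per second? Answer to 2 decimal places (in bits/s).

Choice component = 653 − 320 = 333 ms over log₂(9) = 3.1699 bits.
b = 333 / 3.1699 = 105.050 ms/bit, so 1/b = 9.519 bits/s.

9.52 bits/s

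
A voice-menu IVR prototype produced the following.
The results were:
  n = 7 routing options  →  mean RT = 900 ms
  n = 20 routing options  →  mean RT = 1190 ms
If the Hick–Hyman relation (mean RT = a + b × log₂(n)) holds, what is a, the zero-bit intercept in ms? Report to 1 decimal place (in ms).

b = (RT₂ − RT₁)/(log₂ n₂ − log₂ n₁) = (1190 − 900)/(4.3219 − 2.8074) = 191.473 ms/bit.
a = RT₁ − b·log₂ n₁ = 900 − 191.473 × 2.8074 = 362.467 ms.

362.5 ms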